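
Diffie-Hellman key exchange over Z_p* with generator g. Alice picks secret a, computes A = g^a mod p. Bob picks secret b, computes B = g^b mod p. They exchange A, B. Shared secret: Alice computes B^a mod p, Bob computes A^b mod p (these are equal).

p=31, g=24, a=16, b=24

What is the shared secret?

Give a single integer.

Answer: 8

Derivation:
A = 24^16 mod 31  (bits of 16 = 10000)
  bit 0 = 1: r = r^2 * 24 mod 31 = 1^2 * 24 = 1*24 = 24
  bit 1 = 0: r = r^2 mod 31 = 24^2 = 18
  bit 2 = 0: r = r^2 mod 31 = 18^2 = 14
  bit 3 = 0: r = r^2 mod 31 = 14^2 = 10
  bit 4 = 0: r = r^2 mod 31 = 10^2 = 7
  -> A = 7
B = 24^24 mod 31  (bits of 24 = 11000)
  bit 0 = 1: r = r^2 * 24 mod 31 = 1^2 * 24 = 1*24 = 24
  bit 1 = 1: r = r^2 * 24 mod 31 = 24^2 * 24 = 18*24 = 29
  bit 2 = 0: r = r^2 mod 31 = 29^2 = 4
  bit 3 = 0: r = r^2 mod 31 = 4^2 = 16
  bit 4 = 0: r = r^2 mod 31 = 16^2 = 8
  -> B = 8
s = B^a = 8^16 mod 31  (bits of 16 = 10000)
  bit 0 = 1: r = r^2 * 8 mod 31 = 1^2 * 8 = 1*8 = 8
  bit 1 = 0: r = r^2 mod 31 = 8^2 = 2
  bit 2 = 0: r = r^2 mod 31 = 2^2 = 4
  bit 3 = 0: r = r^2 mod 31 = 4^2 = 16
  bit 4 = 0: r = r^2 mod 31 = 16^2 = 8
  -> s = B^a = 8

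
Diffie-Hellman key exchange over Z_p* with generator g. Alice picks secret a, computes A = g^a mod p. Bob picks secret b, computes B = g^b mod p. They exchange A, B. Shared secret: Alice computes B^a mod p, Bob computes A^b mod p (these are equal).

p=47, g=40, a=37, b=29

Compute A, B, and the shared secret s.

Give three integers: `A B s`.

A = 40^37 mod 47  (bits of 37 = 100101)
  bit 0 = 1: r = r^2 * 40 mod 47 = 1^2 * 40 = 1*40 = 40
  bit 1 = 0: r = r^2 mod 47 = 40^2 = 2
  bit 2 = 0: r = r^2 mod 47 = 2^2 = 4
  bit 3 = 1: r = r^2 * 40 mod 47 = 4^2 * 40 = 16*40 = 29
  bit 4 = 0: r = r^2 mod 47 = 29^2 = 42
  bit 5 = 1: r = r^2 * 40 mod 47 = 42^2 * 40 = 25*40 = 13
  -> A = 13
B = 40^29 mod 47  (bits of 29 = 11101)
  bit 0 = 1: r = r^2 * 40 mod 47 = 1^2 * 40 = 1*40 = 40
  bit 1 = 1: r = r^2 * 40 mod 47 = 40^2 * 40 = 2*40 = 33
  bit 2 = 1: r = r^2 * 40 mod 47 = 33^2 * 40 = 8*40 = 38
  bit 3 = 0: r = r^2 mod 47 = 38^2 = 34
  bit 4 = 1: r = r^2 * 40 mod 47 = 34^2 * 40 = 28*40 = 39
  -> B = 39
s = B^a = 39^37 mod 47  (bits of 37 = 100101)
  bit 0 = 1: r = r^2 * 39 mod 47 = 1^2 * 39 = 1*39 = 39
  bit 1 = 0: r = r^2 mod 47 = 39^2 = 17
  bit 2 = 0: r = r^2 mod 47 = 17^2 = 7
  bit 3 = 1: r = r^2 * 39 mod 47 = 7^2 * 39 = 2*39 = 31
  bit 4 = 0: r = r^2 mod 47 = 31^2 = 21
  bit 5 = 1: r = r^2 * 39 mod 47 = 21^2 * 39 = 18*39 = 44
  -> s = B^a = 44

Answer: 13 39 44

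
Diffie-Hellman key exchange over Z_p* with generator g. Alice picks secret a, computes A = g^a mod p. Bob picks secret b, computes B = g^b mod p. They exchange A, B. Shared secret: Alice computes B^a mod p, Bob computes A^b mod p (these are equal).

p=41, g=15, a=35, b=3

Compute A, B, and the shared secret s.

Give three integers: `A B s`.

A = 15^35 mod 41  (bits of 35 = 100011)
  bit 0 = 1: r = r^2 * 15 mod 41 = 1^2 * 15 = 1*15 = 15
  bit 1 = 0: r = r^2 mod 41 = 15^2 = 20
  bit 2 = 0: r = r^2 mod 41 = 20^2 = 31
  bit 3 = 0: r = r^2 mod 41 = 31^2 = 18
  bit 4 = 1: r = r^2 * 15 mod 41 = 18^2 * 15 = 37*15 = 22
  bit 5 = 1: r = r^2 * 15 mod 41 = 22^2 * 15 = 33*15 = 3
  -> A = 3
B = 15^3 mod 41  (bits of 3 = 11)
  bit 0 = 1: r = r^2 * 15 mod 41 = 1^2 * 15 = 1*15 = 15
  bit 1 = 1: r = r^2 * 15 mod 41 = 15^2 * 15 = 20*15 = 13
  -> B = 13
s = B^a = 13^35 mod 41  (bits of 35 = 100011)
  bit 0 = 1: r = r^2 * 13 mod 41 = 1^2 * 13 = 1*13 = 13
  bit 1 = 0: r = r^2 mod 41 = 13^2 = 5
  bit 2 = 0: r = r^2 mod 41 = 5^2 = 25
  bit 3 = 0: r = r^2 mod 41 = 25^2 = 10
  bit 4 = 1: r = r^2 * 13 mod 41 = 10^2 * 13 = 18*13 = 29
  bit 5 = 1: r = r^2 * 13 mod 41 = 29^2 * 13 = 21*13 = 27
  -> s = B^a = 27

Answer: 3 13 27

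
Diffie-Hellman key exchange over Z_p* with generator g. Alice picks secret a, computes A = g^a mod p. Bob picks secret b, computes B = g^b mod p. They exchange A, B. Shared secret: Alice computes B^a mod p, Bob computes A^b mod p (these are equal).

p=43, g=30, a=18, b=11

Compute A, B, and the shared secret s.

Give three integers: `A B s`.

Answer: 11 20 21

Derivation:
A = 30^18 mod 43  (bits of 18 = 10010)
  bit 0 = 1: r = r^2 * 30 mod 43 = 1^2 * 30 = 1*30 = 30
  bit 1 = 0: r = r^2 mod 43 = 30^2 = 40
  bit 2 = 0: r = r^2 mod 43 = 40^2 = 9
  bit 3 = 1: r = r^2 * 30 mod 43 = 9^2 * 30 = 38*30 = 22
  bit 4 = 0: r = r^2 mod 43 = 22^2 = 11
  -> A = 11
B = 30^11 mod 43  (bits of 11 = 1011)
  bit 0 = 1: r = r^2 * 30 mod 43 = 1^2 * 30 = 1*30 = 30
  bit 1 = 0: r = r^2 mod 43 = 30^2 = 40
  bit 2 = 1: r = r^2 * 30 mod 43 = 40^2 * 30 = 9*30 = 12
  bit 3 = 1: r = r^2 * 30 mod 43 = 12^2 * 30 = 15*30 = 20
  -> B = 20
s = B^a = 20^18 mod 43  (bits of 18 = 10010)
  bit 0 = 1: r = r^2 * 20 mod 43 = 1^2 * 20 = 1*20 = 20
  bit 1 = 0: r = r^2 mod 43 = 20^2 = 13
  bit 2 = 0: r = r^2 mod 43 = 13^2 = 40
  bit 3 = 1: r = r^2 * 20 mod 43 = 40^2 * 20 = 9*20 = 8
  bit 4 = 0: r = r^2 mod 43 = 8^2 = 21
  -> s = B^a = 21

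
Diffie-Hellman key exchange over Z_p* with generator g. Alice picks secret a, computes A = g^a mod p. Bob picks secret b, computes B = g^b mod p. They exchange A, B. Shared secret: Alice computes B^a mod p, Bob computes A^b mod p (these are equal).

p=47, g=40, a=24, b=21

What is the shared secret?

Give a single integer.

Answer: 24

Derivation:
A = 40^24 mod 47  (bits of 24 = 11000)
  bit 0 = 1: r = r^2 * 40 mod 47 = 1^2 * 40 = 1*40 = 40
  bit 1 = 1: r = r^2 * 40 mod 47 = 40^2 * 40 = 2*40 = 33
  bit 2 = 0: r = r^2 mod 47 = 33^2 = 8
  bit 3 = 0: r = r^2 mod 47 = 8^2 = 17
  bit 4 = 0: r = r^2 mod 47 = 17^2 = 7
  -> A = 7
B = 40^21 mod 47  (bits of 21 = 10101)
  bit 0 = 1: r = r^2 * 40 mod 47 = 1^2 * 40 = 1*40 = 40
  bit 1 = 0: r = r^2 mod 47 = 40^2 = 2
  bit 2 = 1: r = r^2 * 40 mod 47 = 2^2 * 40 = 4*40 = 19
  bit 3 = 0: r = r^2 mod 47 = 19^2 = 32
  bit 4 = 1: r = r^2 * 40 mod 47 = 32^2 * 40 = 37*40 = 23
  -> B = 23
s = B^a = 23^24 mod 47  (bits of 24 = 11000)
  bit 0 = 1: r = r^2 * 23 mod 47 = 1^2 * 23 = 1*23 = 23
  bit 1 = 1: r = r^2 * 23 mod 47 = 23^2 * 23 = 12*23 = 41
  bit 2 = 0: r = r^2 mod 47 = 41^2 = 36
  bit 3 = 0: r = r^2 mod 47 = 36^2 = 27
  bit 4 = 0: r = r^2 mod 47 = 27^2 = 24
  -> s = B^a = 24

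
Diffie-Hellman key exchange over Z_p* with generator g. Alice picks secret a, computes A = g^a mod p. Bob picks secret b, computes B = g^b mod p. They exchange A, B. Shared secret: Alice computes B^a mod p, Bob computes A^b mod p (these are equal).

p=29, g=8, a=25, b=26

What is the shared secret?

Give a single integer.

A = 8^25 mod 29  (bits of 25 = 11001)
  bit 0 = 1: r = r^2 * 8 mod 29 = 1^2 * 8 = 1*8 = 8
  bit 1 = 1: r = r^2 * 8 mod 29 = 8^2 * 8 = 6*8 = 19
  bit 2 = 0: r = r^2 mod 29 = 19^2 = 13
  bit 3 = 0: r = r^2 mod 29 = 13^2 = 24
  bit 4 = 1: r = r^2 * 8 mod 29 = 24^2 * 8 = 25*8 = 26
  -> A = 26
B = 8^26 mod 29  (bits of 26 = 11010)
  bit 0 = 1: r = r^2 * 8 mod 29 = 1^2 * 8 = 1*8 = 8
  bit 1 = 1: r = r^2 * 8 mod 29 = 8^2 * 8 = 6*8 = 19
  bit 2 = 0: r = r^2 mod 29 = 19^2 = 13
  bit 3 = 1: r = r^2 * 8 mod 29 = 13^2 * 8 = 24*8 = 18
  bit 4 = 0: r = r^2 mod 29 = 18^2 = 5
  -> B = 5
s = B^a = 5^25 mod 29  (bits of 25 = 11001)
  bit 0 = 1: r = r^2 * 5 mod 29 = 1^2 * 5 = 1*5 = 5
  bit 1 = 1: r = r^2 * 5 mod 29 = 5^2 * 5 = 25*5 = 9
  bit 2 = 0: r = r^2 mod 29 = 9^2 = 23
  bit 3 = 0: r = r^2 mod 29 = 23^2 = 7
  bit 4 = 1: r = r^2 * 5 mod 29 = 7^2 * 5 = 20*5 = 13
  -> s = B^a = 13

Answer: 13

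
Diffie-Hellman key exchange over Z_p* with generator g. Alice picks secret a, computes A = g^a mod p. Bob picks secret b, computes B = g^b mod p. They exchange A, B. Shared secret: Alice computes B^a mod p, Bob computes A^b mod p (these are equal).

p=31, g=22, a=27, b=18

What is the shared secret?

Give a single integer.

Answer: 8

Derivation:
A = 22^27 mod 31  (bits of 27 = 11011)
  bit 0 = 1: r = r^2 * 22 mod 31 = 1^2 * 22 = 1*22 = 22
  bit 1 = 1: r = r^2 * 22 mod 31 = 22^2 * 22 = 19*22 = 15
  bit 2 = 0: r = r^2 mod 31 = 15^2 = 8
  bit 3 = 1: r = r^2 * 22 mod 31 = 8^2 * 22 = 2*22 = 13
  bit 4 = 1: r = r^2 * 22 mod 31 = 13^2 * 22 = 14*22 = 29
  -> A = 29
B = 22^18 mod 31  (bits of 18 = 10010)
  bit 0 = 1: r = r^2 * 22 mod 31 = 1^2 * 22 = 1*22 = 22
  bit 1 = 0: r = r^2 mod 31 = 22^2 = 19
  bit 2 = 0: r = r^2 mod 31 = 19^2 = 20
  bit 3 = 1: r = r^2 * 22 mod 31 = 20^2 * 22 = 28*22 = 27
  bit 4 = 0: r = r^2 mod 31 = 27^2 = 16
  -> B = 16
s = B^a = 16^27 mod 31  (bits of 27 = 11011)
  bit 0 = 1: r = r^2 * 16 mod 31 = 1^2 * 16 = 1*16 = 16
  bit 1 = 1: r = r^2 * 16 mod 31 = 16^2 * 16 = 8*16 = 4
  bit 2 = 0: r = r^2 mod 31 = 4^2 = 16
  bit 3 = 1: r = r^2 * 16 mod 31 = 16^2 * 16 = 8*16 = 4
  bit 4 = 1: r = r^2 * 16 mod 31 = 4^2 * 16 = 16*16 = 8
  -> s = B^a = 8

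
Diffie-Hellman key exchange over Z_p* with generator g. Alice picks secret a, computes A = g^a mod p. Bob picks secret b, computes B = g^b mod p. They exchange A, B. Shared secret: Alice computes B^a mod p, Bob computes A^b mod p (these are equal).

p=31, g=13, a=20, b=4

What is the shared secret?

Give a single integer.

A = 13^20 mod 31  (bits of 20 = 10100)
  bit 0 = 1: r = r^2 * 13 mod 31 = 1^2 * 13 = 1*13 = 13
  bit 1 = 0: r = r^2 mod 31 = 13^2 = 14
  bit 2 = 1: r = r^2 * 13 mod 31 = 14^2 * 13 = 10*13 = 6
  bit 3 = 0: r = r^2 mod 31 = 6^2 = 5
  bit 4 = 0: r = r^2 mod 31 = 5^2 = 25
  -> A = 25
B = 13^4 mod 31  (bits of 4 = 100)
  bit 0 = 1: r = r^2 * 13 mod 31 = 1^2 * 13 = 1*13 = 13
  bit 1 = 0: r = r^2 mod 31 = 13^2 = 14
  bit 2 = 0: r = r^2 mod 31 = 14^2 = 10
  -> B = 10
s = B^a = 10^20 mod 31  (bits of 20 = 10100)
  bit 0 = 1: r = r^2 * 10 mod 31 = 1^2 * 10 = 1*10 = 10
  bit 1 = 0: r = r^2 mod 31 = 10^2 = 7
  bit 2 = 1: r = r^2 * 10 mod 31 = 7^2 * 10 = 18*10 = 25
  bit 3 = 0: r = r^2 mod 31 = 25^2 = 5
  bit 4 = 0: r = r^2 mod 31 = 5^2 = 25
  -> s = B^a = 25

Answer: 25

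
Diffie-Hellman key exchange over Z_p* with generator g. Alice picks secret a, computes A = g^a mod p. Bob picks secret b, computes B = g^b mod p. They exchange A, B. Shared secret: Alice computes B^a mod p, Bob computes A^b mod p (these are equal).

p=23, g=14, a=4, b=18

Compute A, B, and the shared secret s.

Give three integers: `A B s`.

Answer: 6 4 3

Derivation:
A = 14^4 mod 23  (bits of 4 = 100)
  bit 0 = 1: r = r^2 * 14 mod 23 = 1^2 * 14 = 1*14 = 14
  bit 1 = 0: r = r^2 mod 23 = 14^2 = 12
  bit 2 = 0: r = r^2 mod 23 = 12^2 = 6
  -> A = 6
B = 14^18 mod 23  (bits of 18 = 10010)
  bit 0 = 1: r = r^2 * 14 mod 23 = 1^2 * 14 = 1*14 = 14
  bit 1 = 0: r = r^2 mod 23 = 14^2 = 12
  bit 2 = 0: r = r^2 mod 23 = 12^2 = 6
  bit 3 = 1: r = r^2 * 14 mod 23 = 6^2 * 14 = 13*14 = 21
  bit 4 = 0: r = r^2 mod 23 = 21^2 = 4
  -> B = 4
s = B^a = 4^4 mod 23  (bits of 4 = 100)
  bit 0 = 1: r = r^2 * 4 mod 23 = 1^2 * 4 = 1*4 = 4
  bit 1 = 0: r = r^2 mod 23 = 4^2 = 16
  bit 2 = 0: r = r^2 mod 23 = 16^2 = 3
  -> s = B^a = 3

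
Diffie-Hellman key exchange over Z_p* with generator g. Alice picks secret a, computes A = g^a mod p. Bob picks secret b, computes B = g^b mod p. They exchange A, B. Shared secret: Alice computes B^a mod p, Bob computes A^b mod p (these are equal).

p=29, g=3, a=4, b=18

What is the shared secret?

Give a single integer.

Answer: 20

Derivation:
A = 3^4 mod 29  (bits of 4 = 100)
  bit 0 = 1: r = r^2 * 3 mod 29 = 1^2 * 3 = 1*3 = 3
  bit 1 = 0: r = r^2 mod 29 = 3^2 = 9
  bit 2 = 0: r = r^2 mod 29 = 9^2 = 23
  -> A = 23
B = 3^18 mod 29  (bits of 18 = 10010)
  bit 0 = 1: r = r^2 * 3 mod 29 = 1^2 * 3 = 1*3 = 3
  bit 1 = 0: r = r^2 mod 29 = 3^2 = 9
  bit 2 = 0: r = r^2 mod 29 = 9^2 = 23
  bit 3 = 1: r = r^2 * 3 mod 29 = 23^2 * 3 = 7*3 = 21
  bit 4 = 0: r = r^2 mod 29 = 21^2 = 6
  -> B = 6
s = B^a = 6^4 mod 29  (bits of 4 = 100)
  bit 0 = 1: r = r^2 * 6 mod 29 = 1^2 * 6 = 1*6 = 6
  bit 1 = 0: r = r^2 mod 29 = 6^2 = 7
  bit 2 = 0: r = r^2 mod 29 = 7^2 = 20
  -> s = B^a = 20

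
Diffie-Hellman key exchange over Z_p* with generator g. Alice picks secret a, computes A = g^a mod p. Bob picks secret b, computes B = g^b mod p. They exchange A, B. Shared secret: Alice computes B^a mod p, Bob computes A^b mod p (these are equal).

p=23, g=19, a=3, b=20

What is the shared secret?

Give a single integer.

A = 19^3 mod 23  (bits of 3 = 11)
  bit 0 = 1: r = r^2 * 19 mod 23 = 1^2 * 19 = 1*19 = 19
  bit 1 = 1: r = r^2 * 19 mod 23 = 19^2 * 19 = 16*19 = 5
  -> A = 5
B = 19^20 mod 23  (bits of 20 = 10100)
  bit 0 = 1: r = r^2 * 19 mod 23 = 1^2 * 19 = 1*19 = 19
  bit 1 = 0: r = r^2 mod 23 = 19^2 = 16
  bit 2 = 1: r = r^2 * 19 mod 23 = 16^2 * 19 = 3*19 = 11
  bit 3 = 0: r = r^2 mod 23 = 11^2 = 6
  bit 4 = 0: r = r^2 mod 23 = 6^2 = 13
  -> B = 13
s = B^a = 13^3 mod 23  (bits of 3 = 11)
  bit 0 = 1: r = r^2 * 13 mod 23 = 1^2 * 13 = 1*13 = 13
  bit 1 = 1: r = r^2 * 13 mod 23 = 13^2 * 13 = 8*13 = 12
  -> s = B^a = 12

Answer: 12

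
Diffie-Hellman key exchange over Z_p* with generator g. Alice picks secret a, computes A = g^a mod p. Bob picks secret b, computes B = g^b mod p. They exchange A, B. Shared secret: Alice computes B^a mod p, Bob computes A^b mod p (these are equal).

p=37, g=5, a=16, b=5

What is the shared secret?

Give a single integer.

A = 5^16 mod 37  (bits of 16 = 10000)
  bit 0 = 1: r = r^2 * 5 mod 37 = 1^2 * 5 = 1*5 = 5
  bit 1 = 0: r = r^2 mod 37 = 5^2 = 25
  bit 2 = 0: r = r^2 mod 37 = 25^2 = 33
  bit 3 = 0: r = r^2 mod 37 = 33^2 = 16
  bit 4 = 0: r = r^2 mod 37 = 16^2 = 34
  -> A = 34
B = 5^5 mod 37  (bits of 5 = 101)
  bit 0 = 1: r = r^2 * 5 mod 37 = 1^2 * 5 = 1*5 = 5
  bit 1 = 0: r = r^2 mod 37 = 5^2 = 25
  bit 2 = 1: r = r^2 * 5 mod 37 = 25^2 * 5 = 33*5 = 17
  -> B = 17
s = B^a = 17^16 mod 37  (bits of 16 = 10000)
  bit 0 = 1: r = r^2 * 17 mod 37 = 1^2 * 17 = 1*17 = 17
  bit 1 = 0: r = r^2 mod 37 = 17^2 = 30
  bit 2 = 0: r = r^2 mod 37 = 30^2 = 12
  bit 3 = 0: r = r^2 mod 37 = 12^2 = 33
  bit 4 = 0: r = r^2 mod 37 = 33^2 = 16
  -> s = B^a = 16

Answer: 16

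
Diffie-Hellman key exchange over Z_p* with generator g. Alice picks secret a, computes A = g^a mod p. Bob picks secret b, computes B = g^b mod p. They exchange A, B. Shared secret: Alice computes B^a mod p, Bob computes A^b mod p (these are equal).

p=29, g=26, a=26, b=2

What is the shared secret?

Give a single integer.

Answer: 24

Derivation:
A = 26^26 mod 29  (bits of 26 = 11010)
  bit 0 = 1: r = r^2 * 26 mod 29 = 1^2 * 26 = 1*26 = 26
  bit 1 = 1: r = r^2 * 26 mod 29 = 26^2 * 26 = 9*26 = 2
  bit 2 = 0: r = r^2 mod 29 = 2^2 = 4
  bit 3 = 1: r = r^2 * 26 mod 29 = 4^2 * 26 = 16*26 = 10
  bit 4 = 0: r = r^2 mod 29 = 10^2 = 13
  -> A = 13
B = 26^2 mod 29  (bits of 2 = 10)
  bit 0 = 1: r = r^2 * 26 mod 29 = 1^2 * 26 = 1*26 = 26
  bit 1 = 0: r = r^2 mod 29 = 26^2 = 9
  -> B = 9
s = B^a = 9^26 mod 29  (bits of 26 = 11010)
  bit 0 = 1: r = r^2 * 9 mod 29 = 1^2 * 9 = 1*9 = 9
  bit 1 = 1: r = r^2 * 9 mod 29 = 9^2 * 9 = 23*9 = 4
  bit 2 = 0: r = r^2 mod 29 = 4^2 = 16
  bit 3 = 1: r = r^2 * 9 mod 29 = 16^2 * 9 = 24*9 = 13
  bit 4 = 0: r = r^2 mod 29 = 13^2 = 24
  -> s = B^a = 24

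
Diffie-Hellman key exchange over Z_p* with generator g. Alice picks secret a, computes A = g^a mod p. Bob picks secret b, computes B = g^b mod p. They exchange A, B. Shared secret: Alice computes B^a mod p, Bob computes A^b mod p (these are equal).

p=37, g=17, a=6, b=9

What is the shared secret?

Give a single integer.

Answer: 36

Derivation:
A = 17^6 mod 37  (bits of 6 = 110)
  bit 0 = 1: r = r^2 * 17 mod 37 = 1^2 * 17 = 1*17 = 17
  bit 1 = 1: r = r^2 * 17 mod 37 = 17^2 * 17 = 30*17 = 29
  bit 2 = 0: r = r^2 mod 37 = 29^2 = 27
  -> A = 27
B = 17^9 mod 37  (bits of 9 = 1001)
  bit 0 = 1: r = r^2 * 17 mod 37 = 1^2 * 17 = 1*17 = 17
  bit 1 = 0: r = r^2 mod 37 = 17^2 = 30
  bit 2 = 0: r = r^2 mod 37 = 30^2 = 12
  bit 3 = 1: r = r^2 * 17 mod 37 = 12^2 * 17 = 33*17 = 6
  -> B = 6
s = B^a = 6^6 mod 37  (bits of 6 = 110)
  bit 0 = 1: r = r^2 * 6 mod 37 = 1^2 * 6 = 1*6 = 6
  bit 1 = 1: r = r^2 * 6 mod 37 = 6^2 * 6 = 36*6 = 31
  bit 2 = 0: r = r^2 mod 37 = 31^2 = 36
  -> s = B^a = 36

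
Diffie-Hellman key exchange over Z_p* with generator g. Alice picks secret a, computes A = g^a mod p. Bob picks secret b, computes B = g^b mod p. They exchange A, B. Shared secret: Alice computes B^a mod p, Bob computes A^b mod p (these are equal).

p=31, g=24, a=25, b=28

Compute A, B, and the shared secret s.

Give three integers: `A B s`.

A = 24^25 mod 31  (bits of 25 = 11001)
  bit 0 = 1: r = r^2 * 24 mod 31 = 1^2 * 24 = 1*24 = 24
  bit 1 = 1: r = r^2 * 24 mod 31 = 24^2 * 24 = 18*24 = 29
  bit 2 = 0: r = r^2 mod 31 = 29^2 = 4
  bit 3 = 0: r = r^2 mod 31 = 4^2 = 16
  bit 4 = 1: r = r^2 * 24 mod 31 = 16^2 * 24 = 8*24 = 6
  -> A = 6
B = 24^28 mod 31  (bits of 28 = 11100)
  bit 0 = 1: r = r^2 * 24 mod 31 = 1^2 * 24 = 1*24 = 24
  bit 1 = 1: r = r^2 * 24 mod 31 = 24^2 * 24 = 18*24 = 29
  bit 2 = 1: r = r^2 * 24 mod 31 = 29^2 * 24 = 4*24 = 3
  bit 3 = 0: r = r^2 mod 31 = 3^2 = 9
  bit 4 = 0: r = r^2 mod 31 = 9^2 = 19
  -> B = 19
s = B^a = 19^25 mod 31  (bits of 25 = 11001)
  bit 0 = 1: r = r^2 * 19 mod 31 = 1^2 * 19 = 1*19 = 19
  bit 1 = 1: r = r^2 * 19 mod 31 = 19^2 * 19 = 20*19 = 8
  bit 2 = 0: r = r^2 mod 31 = 8^2 = 2
  bit 3 = 0: r = r^2 mod 31 = 2^2 = 4
  bit 4 = 1: r = r^2 * 19 mod 31 = 4^2 * 19 = 16*19 = 25
  -> s = B^a = 25

Answer: 6 19 25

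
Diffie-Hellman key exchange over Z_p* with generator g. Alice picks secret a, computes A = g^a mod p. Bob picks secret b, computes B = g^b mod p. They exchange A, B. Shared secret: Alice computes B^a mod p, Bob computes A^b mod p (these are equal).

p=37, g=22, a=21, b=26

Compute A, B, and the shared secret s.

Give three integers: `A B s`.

A = 22^21 mod 37  (bits of 21 = 10101)
  bit 0 = 1: r = r^2 * 22 mod 37 = 1^2 * 22 = 1*22 = 22
  bit 1 = 0: r = r^2 mod 37 = 22^2 = 3
  bit 2 = 1: r = r^2 * 22 mod 37 = 3^2 * 22 = 9*22 = 13
  bit 3 = 0: r = r^2 mod 37 = 13^2 = 21
  bit 4 = 1: r = r^2 * 22 mod 37 = 21^2 * 22 = 34*22 = 8
  -> A = 8
B = 22^26 mod 37  (bits of 26 = 11010)
  bit 0 = 1: r = r^2 * 22 mod 37 = 1^2 * 22 = 1*22 = 22
  bit 1 = 1: r = r^2 * 22 mod 37 = 22^2 * 22 = 3*22 = 29
  bit 2 = 0: r = r^2 mod 37 = 29^2 = 27
  bit 3 = 1: r = r^2 * 22 mod 37 = 27^2 * 22 = 26*22 = 17
  bit 4 = 0: r = r^2 mod 37 = 17^2 = 30
  -> B = 30
s = B^a = 30^21 mod 37  (bits of 21 = 10101)
  bit 0 = 1: r = r^2 * 30 mod 37 = 1^2 * 30 = 1*30 = 30
  bit 1 = 0: r = r^2 mod 37 = 30^2 = 12
  bit 2 = 1: r = r^2 * 30 mod 37 = 12^2 * 30 = 33*30 = 28
  bit 3 = 0: r = r^2 mod 37 = 28^2 = 7
  bit 4 = 1: r = r^2 * 30 mod 37 = 7^2 * 30 = 12*30 = 27
  -> s = B^a = 27

Answer: 8 30 27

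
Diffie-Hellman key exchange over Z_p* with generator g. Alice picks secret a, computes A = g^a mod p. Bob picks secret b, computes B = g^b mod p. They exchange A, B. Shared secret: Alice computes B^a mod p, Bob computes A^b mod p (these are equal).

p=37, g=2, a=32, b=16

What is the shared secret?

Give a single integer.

A = 2^32 mod 37  (bits of 32 = 100000)
  bit 0 = 1: r = r^2 * 2 mod 37 = 1^2 * 2 = 1*2 = 2
  bit 1 = 0: r = r^2 mod 37 = 2^2 = 4
  bit 2 = 0: r = r^2 mod 37 = 4^2 = 16
  bit 3 = 0: r = r^2 mod 37 = 16^2 = 34
  bit 4 = 0: r = r^2 mod 37 = 34^2 = 9
  bit 5 = 0: r = r^2 mod 37 = 9^2 = 7
  -> A = 7
B = 2^16 mod 37  (bits of 16 = 10000)
  bit 0 = 1: r = r^2 * 2 mod 37 = 1^2 * 2 = 1*2 = 2
  bit 1 = 0: r = r^2 mod 37 = 2^2 = 4
  bit 2 = 0: r = r^2 mod 37 = 4^2 = 16
  bit 3 = 0: r = r^2 mod 37 = 16^2 = 34
  bit 4 = 0: r = r^2 mod 37 = 34^2 = 9
  -> B = 9
s = B^a = 9^32 mod 37  (bits of 32 = 100000)
  bit 0 = 1: r = r^2 * 9 mod 37 = 1^2 * 9 = 1*9 = 9
  bit 1 = 0: r = r^2 mod 37 = 9^2 = 7
  bit 2 = 0: r = r^2 mod 37 = 7^2 = 12
  bit 3 = 0: r = r^2 mod 37 = 12^2 = 33
  bit 4 = 0: r = r^2 mod 37 = 33^2 = 16
  bit 5 = 0: r = r^2 mod 37 = 16^2 = 34
  -> s = B^a = 34

Answer: 34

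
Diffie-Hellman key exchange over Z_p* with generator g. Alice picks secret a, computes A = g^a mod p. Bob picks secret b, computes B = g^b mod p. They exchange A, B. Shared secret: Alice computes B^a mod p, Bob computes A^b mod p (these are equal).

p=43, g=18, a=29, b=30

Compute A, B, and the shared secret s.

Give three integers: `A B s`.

A = 18^29 mod 43  (bits of 29 = 11101)
  bit 0 = 1: r = r^2 * 18 mod 43 = 1^2 * 18 = 1*18 = 18
  bit 1 = 1: r = r^2 * 18 mod 43 = 18^2 * 18 = 23*18 = 27
  bit 2 = 1: r = r^2 * 18 mod 43 = 27^2 * 18 = 41*18 = 7
  bit 3 = 0: r = r^2 mod 43 = 7^2 = 6
  bit 4 = 1: r = r^2 * 18 mod 43 = 6^2 * 18 = 36*18 = 3
  -> A = 3
B = 18^30 mod 43  (bits of 30 = 11110)
  bit 0 = 1: r = r^2 * 18 mod 43 = 1^2 * 18 = 1*18 = 18
  bit 1 = 1: r = r^2 * 18 mod 43 = 18^2 * 18 = 23*18 = 27
  bit 2 = 1: r = r^2 * 18 mod 43 = 27^2 * 18 = 41*18 = 7
  bit 3 = 1: r = r^2 * 18 mod 43 = 7^2 * 18 = 6*18 = 22
  bit 4 = 0: r = r^2 mod 43 = 22^2 = 11
  -> B = 11
s = B^a = 11^29 mod 43  (bits of 29 = 11101)
  bit 0 = 1: r = r^2 * 11 mod 43 = 1^2 * 11 = 1*11 = 11
  bit 1 = 1: r = r^2 * 11 mod 43 = 11^2 * 11 = 35*11 = 41
  bit 2 = 1: r = r^2 * 11 mod 43 = 41^2 * 11 = 4*11 = 1
  bit 3 = 0: r = r^2 mod 43 = 1^2 = 1
  bit 4 = 1: r = r^2 * 11 mod 43 = 1^2 * 11 = 1*11 = 11
  -> s = B^a = 11

Answer: 3 11 11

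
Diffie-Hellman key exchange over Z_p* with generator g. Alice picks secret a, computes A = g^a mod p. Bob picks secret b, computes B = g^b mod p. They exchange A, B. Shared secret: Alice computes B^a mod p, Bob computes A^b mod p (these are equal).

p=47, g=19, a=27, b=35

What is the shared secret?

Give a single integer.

A = 19^27 mod 47  (bits of 27 = 11011)
  bit 0 = 1: r = r^2 * 19 mod 47 = 1^2 * 19 = 1*19 = 19
  bit 1 = 1: r = r^2 * 19 mod 47 = 19^2 * 19 = 32*19 = 44
  bit 2 = 0: r = r^2 mod 47 = 44^2 = 9
  bit 3 = 1: r = r^2 * 19 mod 47 = 9^2 * 19 = 34*19 = 35
  bit 4 = 1: r = r^2 * 19 mod 47 = 35^2 * 19 = 3*19 = 10
  -> A = 10
B = 19^35 mod 47  (bits of 35 = 100011)
  bit 0 = 1: r = r^2 * 19 mod 47 = 1^2 * 19 = 1*19 = 19
  bit 1 = 0: r = r^2 mod 47 = 19^2 = 32
  bit 2 = 0: r = r^2 mod 47 = 32^2 = 37
  bit 3 = 0: r = r^2 mod 47 = 37^2 = 6
  bit 4 = 1: r = r^2 * 19 mod 47 = 6^2 * 19 = 36*19 = 26
  bit 5 = 1: r = r^2 * 19 mod 47 = 26^2 * 19 = 18*19 = 13
  -> B = 13
s = B^a = 13^27 mod 47  (bits of 27 = 11011)
  bit 0 = 1: r = r^2 * 13 mod 47 = 1^2 * 13 = 1*13 = 13
  bit 1 = 1: r = r^2 * 13 mod 47 = 13^2 * 13 = 28*13 = 35
  bit 2 = 0: r = r^2 mod 47 = 35^2 = 3
  bit 3 = 1: r = r^2 * 13 mod 47 = 3^2 * 13 = 9*13 = 23
  bit 4 = 1: r = r^2 * 13 mod 47 = 23^2 * 13 = 12*13 = 15
  -> s = B^a = 15

Answer: 15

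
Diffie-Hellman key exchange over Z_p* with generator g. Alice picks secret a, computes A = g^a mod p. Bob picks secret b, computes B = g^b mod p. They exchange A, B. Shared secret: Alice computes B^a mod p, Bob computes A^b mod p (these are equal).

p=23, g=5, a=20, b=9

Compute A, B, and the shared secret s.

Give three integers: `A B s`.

A = 5^20 mod 23  (bits of 20 = 10100)
  bit 0 = 1: r = r^2 * 5 mod 23 = 1^2 * 5 = 1*5 = 5
  bit 1 = 0: r = r^2 mod 23 = 5^2 = 2
  bit 2 = 1: r = r^2 * 5 mod 23 = 2^2 * 5 = 4*5 = 20
  bit 3 = 0: r = r^2 mod 23 = 20^2 = 9
  bit 4 = 0: r = r^2 mod 23 = 9^2 = 12
  -> A = 12
B = 5^9 mod 23  (bits of 9 = 1001)
  bit 0 = 1: r = r^2 * 5 mod 23 = 1^2 * 5 = 1*5 = 5
  bit 1 = 0: r = r^2 mod 23 = 5^2 = 2
  bit 2 = 0: r = r^2 mod 23 = 2^2 = 4
  bit 3 = 1: r = r^2 * 5 mod 23 = 4^2 * 5 = 16*5 = 11
  -> B = 11
s = B^a = 11^20 mod 23  (bits of 20 = 10100)
  bit 0 = 1: r = r^2 * 11 mod 23 = 1^2 * 11 = 1*11 = 11
  bit 1 = 0: r = r^2 mod 23 = 11^2 = 6
  bit 2 = 1: r = r^2 * 11 mod 23 = 6^2 * 11 = 13*11 = 5
  bit 3 = 0: r = r^2 mod 23 = 5^2 = 2
  bit 4 = 0: r = r^2 mod 23 = 2^2 = 4
  -> s = B^a = 4

Answer: 12 11 4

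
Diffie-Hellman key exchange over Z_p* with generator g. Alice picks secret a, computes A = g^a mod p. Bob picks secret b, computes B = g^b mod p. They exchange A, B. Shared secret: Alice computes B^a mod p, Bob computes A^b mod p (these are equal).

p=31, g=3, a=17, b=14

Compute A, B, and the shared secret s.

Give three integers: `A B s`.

Answer: 22 10 7

Derivation:
A = 3^17 mod 31  (bits of 17 = 10001)
  bit 0 = 1: r = r^2 * 3 mod 31 = 1^2 * 3 = 1*3 = 3
  bit 1 = 0: r = r^2 mod 31 = 3^2 = 9
  bit 2 = 0: r = r^2 mod 31 = 9^2 = 19
  bit 3 = 0: r = r^2 mod 31 = 19^2 = 20
  bit 4 = 1: r = r^2 * 3 mod 31 = 20^2 * 3 = 28*3 = 22
  -> A = 22
B = 3^14 mod 31  (bits of 14 = 1110)
  bit 0 = 1: r = r^2 * 3 mod 31 = 1^2 * 3 = 1*3 = 3
  bit 1 = 1: r = r^2 * 3 mod 31 = 3^2 * 3 = 9*3 = 27
  bit 2 = 1: r = r^2 * 3 mod 31 = 27^2 * 3 = 16*3 = 17
  bit 3 = 0: r = r^2 mod 31 = 17^2 = 10
  -> B = 10
s = B^a = 10^17 mod 31  (bits of 17 = 10001)
  bit 0 = 1: r = r^2 * 10 mod 31 = 1^2 * 10 = 1*10 = 10
  bit 1 = 0: r = r^2 mod 31 = 10^2 = 7
  bit 2 = 0: r = r^2 mod 31 = 7^2 = 18
  bit 3 = 0: r = r^2 mod 31 = 18^2 = 14
  bit 4 = 1: r = r^2 * 10 mod 31 = 14^2 * 10 = 10*10 = 7
  -> s = B^a = 7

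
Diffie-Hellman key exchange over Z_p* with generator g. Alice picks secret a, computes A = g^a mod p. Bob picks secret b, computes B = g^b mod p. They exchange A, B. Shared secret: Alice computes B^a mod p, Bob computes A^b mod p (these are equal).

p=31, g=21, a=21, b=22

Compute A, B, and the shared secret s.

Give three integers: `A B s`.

A = 21^21 mod 31  (bits of 21 = 10101)
  bit 0 = 1: r = r^2 * 21 mod 31 = 1^2 * 21 = 1*21 = 21
  bit 1 = 0: r = r^2 mod 31 = 21^2 = 7
  bit 2 = 1: r = r^2 * 21 mod 31 = 7^2 * 21 = 18*21 = 6
  bit 3 = 0: r = r^2 mod 31 = 6^2 = 5
  bit 4 = 1: r = r^2 * 21 mod 31 = 5^2 * 21 = 25*21 = 29
  -> A = 29
B = 21^22 mod 31  (bits of 22 = 10110)
  bit 0 = 1: r = r^2 * 21 mod 31 = 1^2 * 21 = 1*21 = 21
  bit 1 = 0: r = r^2 mod 31 = 21^2 = 7
  bit 2 = 1: r = r^2 * 21 mod 31 = 7^2 * 21 = 18*21 = 6
  bit 3 = 1: r = r^2 * 21 mod 31 = 6^2 * 21 = 5*21 = 12
  bit 4 = 0: r = r^2 mod 31 = 12^2 = 20
  -> B = 20
s = B^a = 20^21 mod 31  (bits of 21 = 10101)
  bit 0 = 1: r = r^2 * 20 mod 31 = 1^2 * 20 = 1*20 = 20
  bit 1 = 0: r = r^2 mod 31 = 20^2 = 28
  bit 2 = 1: r = r^2 * 20 mod 31 = 28^2 * 20 = 9*20 = 25
  bit 3 = 0: r = r^2 mod 31 = 25^2 = 5
  bit 4 = 1: r = r^2 * 20 mod 31 = 5^2 * 20 = 25*20 = 4
  -> s = B^a = 4

Answer: 29 20 4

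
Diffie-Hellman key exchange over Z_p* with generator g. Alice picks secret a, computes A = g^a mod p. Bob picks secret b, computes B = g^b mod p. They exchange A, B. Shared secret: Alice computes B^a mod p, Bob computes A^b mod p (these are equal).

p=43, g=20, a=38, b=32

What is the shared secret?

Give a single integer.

A = 20^38 mod 43  (bits of 38 = 100110)
  bit 0 = 1: r = r^2 * 20 mod 43 = 1^2 * 20 = 1*20 = 20
  bit 1 = 0: r = r^2 mod 43 = 20^2 = 13
  bit 2 = 0: r = r^2 mod 43 = 13^2 = 40
  bit 3 = 1: r = r^2 * 20 mod 43 = 40^2 * 20 = 9*20 = 8
  bit 4 = 1: r = r^2 * 20 mod 43 = 8^2 * 20 = 21*20 = 33
  bit 5 = 0: r = r^2 mod 43 = 33^2 = 14
  -> A = 14
B = 20^32 mod 43  (bits of 32 = 100000)
  bit 0 = 1: r = r^2 * 20 mod 43 = 1^2 * 20 = 1*20 = 20
  bit 1 = 0: r = r^2 mod 43 = 20^2 = 13
  bit 2 = 0: r = r^2 mod 43 = 13^2 = 40
  bit 3 = 0: r = r^2 mod 43 = 40^2 = 9
  bit 4 = 0: r = r^2 mod 43 = 9^2 = 38
  bit 5 = 0: r = r^2 mod 43 = 38^2 = 25
  -> B = 25
s = B^a = 25^38 mod 43  (bits of 38 = 100110)
  bit 0 = 1: r = r^2 * 25 mod 43 = 1^2 * 25 = 1*25 = 25
  bit 1 = 0: r = r^2 mod 43 = 25^2 = 23
  bit 2 = 0: r = r^2 mod 43 = 23^2 = 13
  bit 3 = 1: r = r^2 * 25 mod 43 = 13^2 * 25 = 40*25 = 11
  bit 4 = 1: r = r^2 * 25 mod 43 = 11^2 * 25 = 35*25 = 15
  bit 5 = 0: r = r^2 mod 43 = 15^2 = 10
  -> s = B^a = 10

Answer: 10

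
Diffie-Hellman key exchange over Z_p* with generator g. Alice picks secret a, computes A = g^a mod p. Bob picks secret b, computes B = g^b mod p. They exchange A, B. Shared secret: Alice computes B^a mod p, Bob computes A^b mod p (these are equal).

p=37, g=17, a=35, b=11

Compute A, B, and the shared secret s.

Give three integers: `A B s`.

A = 17^35 mod 37  (bits of 35 = 100011)
  bit 0 = 1: r = r^2 * 17 mod 37 = 1^2 * 17 = 1*17 = 17
  bit 1 = 0: r = r^2 mod 37 = 17^2 = 30
  bit 2 = 0: r = r^2 mod 37 = 30^2 = 12
  bit 3 = 0: r = r^2 mod 37 = 12^2 = 33
  bit 4 = 1: r = r^2 * 17 mod 37 = 33^2 * 17 = 16*17 = 13
  bit 5 = 1: r = r^2 * 17 mod 37 = 13^2 * 17 = 21*17 = 24
  -> A = 24
B = 17^11 mod 37  (bits of 11 = 1011)
  bit 0 = 1: r = r^2 * 17 mod 37 = 1^2 * 17 = 1*17 = 17
  bit 1 = 0: r = r^2 mod 37 = 17^2 = 30
  bit 2 = 1: r = r^2 * 17 mod 37 = 30^2 * 17 = 12*17 = 19
  bit 3 = 1: r = r^2 * 17 mod 37 = 19^2 * 17 = 28*17 = 32
  -> B = 32
s = B^a = 32^35 mod 37  (bits of 35 = 100011)
  bit 0 = 1: r = r^2 * 32 mod 37 = 1^2 * 32 = 1*32 = 32
  bit 1 = 0: r = r^2 mod 37 = 32^2 = 25
  bit 2 = 0: r = r^2 mod 37 = 25^2 = 33
  bit 3 = 0: r = r^2 mod 37 = 33^2 = 16
  bit 4 = 1: r = r^2 * 32 mod 37 = 16^2 * 32 = 34*32 = 15
  bit 5 = 1: r = r^2 * 32 mod 37 = 15^2 * 32 = 3*32 = 22
  -> s = B^a = 22

Answer: 24 32 22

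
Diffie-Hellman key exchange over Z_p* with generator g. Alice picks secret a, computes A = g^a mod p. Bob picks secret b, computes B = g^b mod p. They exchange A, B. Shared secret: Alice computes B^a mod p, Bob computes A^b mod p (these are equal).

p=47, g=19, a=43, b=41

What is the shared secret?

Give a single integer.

A = 19^43 mod 47  (bits of 43 = 101011)
  bit 0 = 1: r = r^2 * 19 mod 47 = 1^2 * 19 = 1*19 = 19
  bit 1 = 0: r = r^2 mod 47 = 19^2 = 32
  bit 2 = 1: r = r^2 * 19 mod 47 = 32^2 * 19 = 37*19 = 45
  bit 3 = 0: r = r^2 mod 47 = 45^2 = 4
  bit 4 = 1: r = r^2 * 19 mod 47 = 4^2 * 19 = 16*19 = 22
  bit 5 = 1: r = r^2 * 19 mod 47 = 22^2 * 19 = 14*19 = 31
  -> A = 31
B = 19^41 mod 47  (bits of 41 = 101001)
  bit 0 = 1: r = r^2 * 19 mod 47 = 1^2 * 19 = 1*19 = 19
  bit 1 = 0: r = r^2 mod 47 = 19^2 = 32
  bit 2 = 1: r = r^2 * 19 mod 47 = 32^2 * 19 = 37*19 = 45
  bit 3 = 0: r = r^2 mod 47 = 45^2 = 4
  bit 4 = 0: r = r^2 mod 47 = 4^2 = 16
  bit 5 = 1: r = r^2 * 19 mod 47 = 16^2 * 19 = 21*19 = 23
  -> B = 23
s = B^a = 23^43 mod 47  (bits of 43 = 101011)
  bit 0 = 1: r = r^2 * 23 mod 47 = 1^2 * 23 = 1*23 = 23
  bit 1 = 0: r = r^2 mod 47 = 23^2 = 12
  bit 2 = 1: r = r^2 * 23 mod 47 = 12^2 * 23 = 3*23 = 22
  bit 3 = 0: r = r^2 mod 47 = 22^2 = 14
  bit 4 = 1: r = r^2 * 23 mod 47 = 14^2 * 23 = 8*23 = 43
  bit 5 = 1: r = r^2 * 23 mod 47 = 43^2 * 23 = 16*23 = 39
  -> s = B^a = 39

Answer: 39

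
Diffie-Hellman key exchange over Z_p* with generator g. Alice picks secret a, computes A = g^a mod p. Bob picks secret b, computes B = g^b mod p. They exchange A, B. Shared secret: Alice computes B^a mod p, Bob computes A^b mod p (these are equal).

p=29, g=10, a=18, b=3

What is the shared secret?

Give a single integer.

A = 10^18 mod 29  (bits of 18 = 10010)
  bit 0 = 1: r = r^2 * 10 mod 29 = 1^2 * 10 = 1*10 = 10
  bit 1 = 0: r = r^2 mod 29 = 10^2 = 13
  bit 2 = 0: r = r^2 mod 29 = 13^2 = 24
  bit 3 = 1: r = r^2 * 10 mod 29 = 24^2 * 10 = 25*10 = 18
  bit 4 = 0: r = r^2 mod 29 = 18^2 = 5
  -> A = 5
B = 10^3 mod 29  (bits of 3 = 11)
  bit 0 = 1: r = r^2 * 10 mod 29 = 1^2 * 10 = 1*10 = 10
  bit 1 = 1: r = r^2 * 10 mod 29 = 10^2 * 10 = 13*10 = 14
  -> B = 14
s = B^a = 14^18 mod 29  (bits of 18 = 10010)
  bit 0 = 1: r = r^2 * 14 mod 29 = 1^2 * 14 = 1*14 = 14
  bit 1 = 0: r = r^2 mod 29 = 14^2 = 22
  bit 2 = 0: r = r^2 mod 29 = 22^2 = 20
  bit 3 = 1: r = r^2 * 14 mod 29 = 20^2 * 14 = 23*14 = 3
  bit 4 = 0: r = r^2 mod 29 = 3^2 = 9
  -> s = B^a = 9

Answer: 9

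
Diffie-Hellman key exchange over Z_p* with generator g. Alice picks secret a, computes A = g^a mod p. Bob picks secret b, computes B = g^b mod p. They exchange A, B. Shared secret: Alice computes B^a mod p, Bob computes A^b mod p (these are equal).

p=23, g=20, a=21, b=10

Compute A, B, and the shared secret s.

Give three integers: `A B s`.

Answer: 15 8 3

Derivation:
A = 20^21 mod 23  (bits of 21 = 10101)
  bit 0 = 1: r = r^2 * 20 mod 23 = 1^2 * 20 = 1*20 = 20
  bit 1 = 0: r = r^2 mod 23 = 20^2 = 9
  bit 2 = 1: r = r^2 * 20 mod 23 = 9^2 * 20 = 12*20 = 10
  bit 3 = 0: r = r^2 mod 23 = 10^2 = 8
  bit 4 = 1: r = r^2 * 20 mod 23 = 8^2 * 20 = 18*20 = 15
  -> A = 15
B = 20^10 mod 23  (bits of 10 = 1010)
  bit 0 = 1: r = r^2 * 20 mod 23 = 1^2 * 20 = 1*20 = 20
  bit 1 = 0: r = r^2 mod 23 = 20^2 = 9
  bit 2 = 1: r = r^2 * 20 mod 23 = 9^2 * 20 = 12*20 = 10
  bit 3 = 0: r = r^2 mod 23 = 10^2 = 8
  -> B = 8
s = B^a = 8^21 mod 23  (bits of 21 = 10101)
  bit 0 = 1: r = r^2 * 8 mod 23 = 1^2 * 8 = 1*8 = 8
  bit 1 = 0: r = r^2 mod 23 = 8^2 = 18
  bit 2 = 1: r = r^2 * 8 mod 23 = 18^2 * 8 = 2*8 = 16
  bit 3 = 0: r = r^2 mod 23 = 16^2 = 3
  bit 4 = 1: r = r^2 * 8 mod 23 = 3^2 * 8 = 9*8 = 3
  -> s = B^a = 3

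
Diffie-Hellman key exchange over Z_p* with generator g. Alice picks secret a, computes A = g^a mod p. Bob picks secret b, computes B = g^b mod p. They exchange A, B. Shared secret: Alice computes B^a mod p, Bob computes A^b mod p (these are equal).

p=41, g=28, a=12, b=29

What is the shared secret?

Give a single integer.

A = 28^12 mod 41  (bits of 12 = 1100)
  bit 0 = 1: r = r^2 * 28 mod 41 = 1^2 * 28 = 1*28 = 28
  bit 1 = 1: r = r^2 * 28 mod 41 = 28^2 * 28 = 5*28 = 17
  bit 2 = 0: r = r^2 mod 41 = 17^2 = 2
  bit 3 = 0: r = r^2 mod 41 = 2^2 = 4
  -> A = 4
B = 28^29 mod 41  (bits of 29 = 11101)
  bit 0 = 1: r = r^2 * 28 mod 41 = 1^2 * 28 = 1*28 = 28
  bit 1 = 1: r = r^2 * 28 mod 41 = 28^2 * 28 = 5*28 = 17
  bit 2 = 1: r = r^2 * 28 mod 41 = 17^2 * 28 = 2*28 = 15
  bit 3 = 0: r = r^2 mod 41 = 15^2 = 20
  bit 4 = 1: r = r^2 * 28 mod 41 = 20^2 * 28 = 31*28 = 7
  -> B = 7
s = B^a = 7^12 mod 41  (bits of 12 = 1100)
  bit 0 = 1: r = r^2 * 7 mod 41 = 1^2 * 7 = 1*7 = 7
  bit 1 = 1: r = r^2 * 7 mod 41 = 7^2 * 7 = 8*7 = 15
  bit 2 = 0: r = r^2 mod 41 = 15^2 = 20
  bit 3 = 0: r = r^2 mod 41 = 20^2 = 31
  -> s = B^a = 31

Answer: 31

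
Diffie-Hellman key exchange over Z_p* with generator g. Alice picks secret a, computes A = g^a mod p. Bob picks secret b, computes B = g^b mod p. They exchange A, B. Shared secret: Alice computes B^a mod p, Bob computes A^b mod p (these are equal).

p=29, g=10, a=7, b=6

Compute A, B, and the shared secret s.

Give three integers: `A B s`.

Answer: 17 22 28

Derivation:
A = 10^7 mod 29  (bits of 7 = 111)
  bit 0 = 1: r = r^2 * 10 mod 29 = 1^2 * 10 = 1*10 = 10
  bit 1 = 1: r = r^2 * 10 mod 29 = 10^2 * 10 = 13*10 = 14
  bit 2 = 1: r = r^2 * 10 mod 29 = 14^2 * 10 = 22*10 = 17
  -> A = 17
B = 10^6 mod 29  (bits of 6 = 110)
  bit 0 = 1: r = r^2 * 10 mod 29 = 1^2 * 10 = 1*10 = 10
  bit 1 = 1: r = r^2 * 10 mod 29 = 10^2 * 10 = 13*10 = 14
  bit 2 = 0: r = r^2 mod 29 = 14^2 = 22
  -> B = 22
s = B^a = 22^7 mod 29  (bits of 7 = 111)
  bit 0 = 1: r = r^2 * 22 mod 29 = 1^2 * 22 = 1*22 = 22
  bit 1 = 1: r = r^2 * 22 mod 29 = 22^2 * 22 = 20*22 = 5
  bit 2 = 1: r = r^2 * 22 mod 29 = 5^2 * 22 = 25*22 = 28
  -> s = B^a = 28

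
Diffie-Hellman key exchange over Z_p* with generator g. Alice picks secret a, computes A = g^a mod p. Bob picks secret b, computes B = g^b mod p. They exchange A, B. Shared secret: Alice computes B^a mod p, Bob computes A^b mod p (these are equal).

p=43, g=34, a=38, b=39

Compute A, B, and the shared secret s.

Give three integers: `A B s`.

A = 34^38 mod 43  (bits of 38 = 100110)
  bit 0 = 1: r = r^2 * 34 mod 43 = 1^2 * 34 = 1*34 = 34
  bit 1 = 0: r = r^2 mod 43 = 34^2 = 38
  bit 2 = 0: r = r^2 mod 43 = 38^2 = 25
  bit 3 = 1: r = r^2 * 34 mod 43 = 25^2 * 34 = 23*34 = 8
  bit 4 = 1: r = r^2 * 34 mod 43 = 8^2 * 34 = 21*34 = 26
  bit 5 = 0: r = r^2 mod 43 = 26^2 = 31
  -> A = 31
B = 34^39 mod 43  (bits of 39 = 100111)
  bit 0 = 1: r = r^2 * 34 mod 43 = 1^2 * 34 = 1*34 = 34
  bit 1 = 0: r = r^2 mod 43 = 34^2 = 38
  bit 2 = 0: r = r^2 mod 43 = 38^2 = 25
  bit 3 = 1: r = r^2 * 34 mod 43 = 25^2 * 34 = 23*34 = 8
  bit 4 = 1: r = r^2 * 34 mod 43 = 8^2 * 34 = 21*34 = 26
  bit 5 = 1: r = r^2 * 34 mod 43 = 26^2 * 34 = 31*34 = 22
  -> B = 22
s = B^a = 22^38 mod 43  (bits of 38 = 100110)
  bit 0 = 1: r = r^2 * 22 mod 43 = 1^2 * 22 = 1*22 = 22
  bit 1 = 0: r = r^2 mod 43 = 22^2 = 11
  bit 2 = 0: r = r^2 mod 43 = 11^2 = 35
  bit 3 = 1: r = r^2 * 22 mod 43 = 35^2 * 22 = 21*22 = 32
  bit 4 = 1: r = r^2 * 22 mod 43 = 32^2 * 22 = 35*22 = 39
  bit 5 = 0: r = r^2 mod 43 = 39^2 = 16
  -> s = B^a = 16

Answer: 31 22 16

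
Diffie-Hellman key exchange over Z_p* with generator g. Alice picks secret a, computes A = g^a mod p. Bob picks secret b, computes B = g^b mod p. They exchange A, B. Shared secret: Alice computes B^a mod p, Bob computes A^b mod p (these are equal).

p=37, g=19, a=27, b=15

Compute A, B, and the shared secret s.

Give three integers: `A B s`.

A = 19^27 mod 37  (bits of 27 = 11011)
  bit 0 = 1: r = r^2 * 19 mod 37 = 1^2 * 19 = 1*19 = 19
  bit 1 = 1: r = r^2 * 19 mod 37 = 19^2 * 19 = 28*19 = 14
  bit 2 = 0: r = r^2 mod 37 = 14^2 = 11
  bit 3 = 1: r = r^2 * 19 mod 37 = 11^2 * 19 = 10*19 = 5
  bit 4 = 1: r = r^2 * 19 mod 37 = 5^2 * 19 = 25*19 = 31
  -> A = 31
B = 19^15 mod 37  (bits of 15 = 1111)
  bit 0 = 1: r = r^2 * 19 mod 37 = 1^2 * 19 = 1*19 = 19
  bit 1 = 1: r = r^2 * 19 mod 37 = 19^2 * 19 = 28*19 = 14
  bit 2 = 1: r = r^2 * 19 mod 37 = 14^2 * 19 = 11*19 = 24
  bit 3 = 1: r = r^2 * 19 mod 37 = 24^2 * 19 = 21*19 = 29
  -> B = 29
s = B^a = 29^27 mod 37  (bits of 27 = 11011)
  bit 0 = 1: r = r^2 * 29 mod 37 = 1^2 * 29 = 1*29 = 29
  bit 1 = 1: r = r^2 * 29 mod 37 = 29^2 * 29 = 27*29 = 6
  bit 2 = 0: r = r^2 mod 37 = 6^2 = 36
  bit 3 = 1: r = r^2 * 29 mod 37 = 36^2 * 29 = 1*29 = 29
  bit 4 = 1: r = r^2 * 29 mod 37 = 29^2 * 29 = 27*29 = 6
  -> s = B^a = 6

Answer: 31 29 6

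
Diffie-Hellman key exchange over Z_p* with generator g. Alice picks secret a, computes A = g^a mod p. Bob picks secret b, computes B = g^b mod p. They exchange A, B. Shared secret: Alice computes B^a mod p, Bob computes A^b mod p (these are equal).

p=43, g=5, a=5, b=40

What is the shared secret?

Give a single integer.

A = 5^5 mod 43  (bits of 5 = 101)
  bit 0 = 1: r = r^2 * 5 mod 43 = 1^2 * 5 = 1*5 = 5
  bit 1 = 0: r = r^2 mod 43 = 5^2 = 25
  bit 2 = 1: r = r^2 * 5 mod 43 = 25^2 * 5 = 23*5 = 29
  -> A = 29
B = 5^40 mod 43  (bits of 40 = 101000)
  bit 0 = 1: r = r^2 * 5 mod 43 = 1^2 * 5 = 1*5 = 5
  bit 1 = 0: r = r^2 mod 43 = 5^2 = 25
  bit 2 = 1: r = r^2 * 5 mod 43 = 25^2 * 5 = 23*5 = 29
  bit 3 = 0: r = r^2 mod 43 = 29^2 = 24
  bit 4 = 0: r = r^2 mod 43 = 24^2 = 17
  bit 5 = 0: r = r^2 mod 43 = 17^2 = 31
  -> B = 31
s = B^a = 31^5 mod 43  (bits of 5 = 101)
  bit 0 = 1: r = r^2 * 31 mod 43 = 1^2 * 31 = 1*31 = 31
  bit 1 = 0: r = r^2 mod 43 = 31^2 = 15
  bit 2 = 1: r = r^2 * 31 mod 43 = 15^2 * 31 = 10*31 = 9
  -> s = B^a = 9

Answer: 9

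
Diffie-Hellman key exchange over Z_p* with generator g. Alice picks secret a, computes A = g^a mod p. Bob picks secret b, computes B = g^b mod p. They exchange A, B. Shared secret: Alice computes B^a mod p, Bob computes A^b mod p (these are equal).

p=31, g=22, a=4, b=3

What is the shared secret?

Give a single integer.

A = 22^4 mod 31  (bits of 4 = 100)
  bit 0 = 1: r = r^2 * 22 mod 31 = 1^2 * 22 = 1*22 = 22
  bit 1 = 0: r = r^2 mod 31 = 22^2 = 19
  bit 2 = 0: r = r^2 mod 31 = 19^2 = 20
  -> A = 20
B = 22^3 mod 31  (bits of 3 = 11)
  bit 0 = 1: r = r^2 * 22 mod 31 = 1^2 * 22 = 1*22 = 22
  bit 1 = 1: r = r^2 * 22 mod 31 = 22^2 * 22 = 19*22 = 15
  -> B = 15
s = B^a = 15^4 mod 31  (bits of 4 = 100)
  bit 0 = 1: r = r^2 * 15 mod 31 = 1^2 * 15 = 1*15 = 15
  bit 1 = 0: r = r^2 mod 31 = 15^2 = 8
  bit 2 = 0: r = r^2 mod 31 = 8^2 = 2
  -> s = B^a = 2

Answer: 2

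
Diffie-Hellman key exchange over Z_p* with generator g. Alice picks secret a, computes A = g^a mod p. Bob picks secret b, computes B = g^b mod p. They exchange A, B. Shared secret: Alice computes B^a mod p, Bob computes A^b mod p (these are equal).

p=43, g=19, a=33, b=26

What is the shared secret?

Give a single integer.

Answer: 41

Derivation:
A = 19^33 mod 43  (bits of 33 = 100001)
  bit 0 = 1: r = r^2 * 19 mod 43 = 1^2 * 19 = 1*19 = 19
  bit 1 = 0: r = r^2 mod 43 = 19^2 = 17
  bit 2 = 0: r = r^2 mod 43 = 17^2 = 31
  bit 3 = 0: r = r^2 mod 43 = 31^2 = 15
  bit 4 = 0: r = r^2 mod 43 = 15^2 = 10
  bit 5 = 1: r = r^2 * 19 mod 43 = 10^2 * 19 = 14*19 = 8
  -> A = 8
B = 19^26 mod 43  (bits of 26 = 11010)
  bit 0 = 1: r = r^2 * 19 mod 43 = 1^2 * 19 = 1*19 = 19
  bit 1 = 1: r = r^2 * 19 mod 43 = 19^2 * 19 = 17*19 = 22
  bit 2 = 0: r = r^2 mod 43 = 22^2 = 11
  bit 3 = 1: r = r^2 * 19 mod 43 = 11^2 * 19 = 35*19 = 20
  bit 4 = 0: r = r^2 mod 43 = 20^2 = 13
  -> B = 13
s = B^a = 13^33 mod 43  (bits of 33 = 100001)
  bit 0 = 1: r = r^2 * 13 mod 43 = 1^2 * 13 = 1*13 = 13
  bit 1 = 0: r = r^2 mod 43 = 13^2 = 40
  bit 2 = 0: r = r^2 mod 43 = 40^2 = 9
  bit 3 = 0: r = r^2 mod 43 = 9^2 = 38
  bit 4 = 0: r = r^2 mod 43 = 38^2 = 25
  bit 5 = 1: r = r^2 * 13 mod 43 = 25^2 * 13 = 23*13 = 41
  -> s = B^a = 41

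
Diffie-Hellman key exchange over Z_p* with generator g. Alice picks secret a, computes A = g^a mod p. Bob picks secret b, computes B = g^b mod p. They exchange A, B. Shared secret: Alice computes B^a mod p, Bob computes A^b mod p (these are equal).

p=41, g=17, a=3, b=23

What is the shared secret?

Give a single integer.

A = 17^3 mod 41  (bits of 3 = 11)
  bit 0 = 1: r = r^2 * 17 mod 41 = 1^2 * 17 = 1*17 = 17
  bit 1 = 1: r = r^2 * 17 mod 41 = 17^2 * 17 = 2*17 = 34
  -> A = 34
B = 17^23 mod 41  (bits of 23 = 10111)
  bit 0 = 1: r = r^2 * 17 mod 41 = 1^2 * 17 = 1*17 = 17
  bit 1 = 0: r = r^2 mod 41 = 17^2 = 2
  bit 2 = 1: r = r^2 * 17 mod 41 = 2^2 * 17 = 4*17 = 27
  bit 3 = 1: r = r^2 * 17 mod 41 = 27^2 * 17 = 32*17 = 11
  bit 4 = 1: r = r^2 * 17 mod 41 = 11^2 * 17 = 39*17 = 7
  -> B = 7
s = B^a = 7^3 mod 41  (bits of 3 = 11)
  bit 0 = 1: r = r^2 * 7 mod 41 = 1^2 * 7 = 1*7 = 7
  bit 1 = 1: r = r^2 * 7 mod 41 = 7^2 * 7 = 8*7 = 15
  -> s = B^a = 15

Answer: 15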